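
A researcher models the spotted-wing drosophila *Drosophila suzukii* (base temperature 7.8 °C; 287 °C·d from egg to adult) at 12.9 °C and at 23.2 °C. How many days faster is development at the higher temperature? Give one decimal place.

At 12.9 °C: 287 / (12.9 − 7.8) = 287 / 5.1 = 56.275 d.
At 23.2 °C: 287 / (23.2 − 7.8) = 287 / 15.4 = 18.636 d.
Difference = |56.275 − 18.636| = 37.638 ≈ 37.6 days.

37.6 days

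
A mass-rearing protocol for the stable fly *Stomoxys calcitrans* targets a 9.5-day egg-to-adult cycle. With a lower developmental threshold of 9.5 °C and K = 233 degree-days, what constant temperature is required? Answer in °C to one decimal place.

34.0 °C

Required daily accumulation = 233 / 9.5 = 24.526 DD/day.
T = T_base + 24.526 = 9.5 + 24.526 = 34.026 ≈ 34.0 °C.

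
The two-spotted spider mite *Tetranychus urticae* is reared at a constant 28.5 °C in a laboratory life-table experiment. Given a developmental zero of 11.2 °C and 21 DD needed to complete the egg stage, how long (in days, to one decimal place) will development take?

Daily accumulation = 28.5 − 11.2 = 17.3 DD/day.
Duration = 21 / 17.3 = 1.214 ≈ 1.2 days.

1.2 days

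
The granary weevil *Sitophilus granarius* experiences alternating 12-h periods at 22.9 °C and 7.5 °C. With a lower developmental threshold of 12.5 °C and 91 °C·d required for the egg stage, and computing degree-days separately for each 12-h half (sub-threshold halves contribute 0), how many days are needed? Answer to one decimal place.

Day half: max(0, 22.9 − 12.5) × 0.5 = 10.4 × 0.5 = 5.20 DD.
Night half: max(0, 7.5 − 12.5) × 0.5 = 0.0 × 0.5 = 0.00 DD.
Per 24 h: 5.20 DD/day.
Duration = 91 / 5.20 = 17.500 ≈ 17.5 days.

17.5 days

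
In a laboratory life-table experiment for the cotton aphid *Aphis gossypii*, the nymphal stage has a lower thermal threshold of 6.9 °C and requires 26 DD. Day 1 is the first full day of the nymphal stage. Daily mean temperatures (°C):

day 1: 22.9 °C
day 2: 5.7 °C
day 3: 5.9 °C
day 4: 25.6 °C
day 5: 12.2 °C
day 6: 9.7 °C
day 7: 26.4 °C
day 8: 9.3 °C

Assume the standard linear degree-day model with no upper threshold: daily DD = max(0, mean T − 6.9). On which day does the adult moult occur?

Daily DD above 6.9 °C: 16.0, 0.0, 0.0, 18.7, 5.3, 2.8, 19.5, 2.4.
Cumulative: 16.0, 16.0, 16.0, 34.7, 40.0, 42.8, 62.3, 64.7.
The total first reaches 26 DD on day 4.

day 4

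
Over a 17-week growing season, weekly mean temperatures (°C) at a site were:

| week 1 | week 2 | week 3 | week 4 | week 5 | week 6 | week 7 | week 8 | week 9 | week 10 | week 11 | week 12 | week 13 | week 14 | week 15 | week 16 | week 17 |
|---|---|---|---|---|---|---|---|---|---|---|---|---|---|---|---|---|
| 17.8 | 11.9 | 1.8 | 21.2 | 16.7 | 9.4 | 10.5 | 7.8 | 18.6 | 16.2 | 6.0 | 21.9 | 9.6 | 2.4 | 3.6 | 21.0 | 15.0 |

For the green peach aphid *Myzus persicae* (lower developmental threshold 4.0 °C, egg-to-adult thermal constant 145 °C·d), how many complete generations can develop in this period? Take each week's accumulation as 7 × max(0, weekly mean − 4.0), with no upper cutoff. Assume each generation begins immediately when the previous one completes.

Weekly DD (7 × max(0, T̄ − 4.0)): 96.6, 55.3, 0.0, 120.4, 88.9, 37.8, 45.5, 26.6, 102.2, 85.4, 14.0, 125.3, 39.2, 0.0, 0.0, 119.0, 77.0.
Season total = 1033.2 DD.
Complete generations = ⌊1033.2 / 145⌋ = 7.

7 generations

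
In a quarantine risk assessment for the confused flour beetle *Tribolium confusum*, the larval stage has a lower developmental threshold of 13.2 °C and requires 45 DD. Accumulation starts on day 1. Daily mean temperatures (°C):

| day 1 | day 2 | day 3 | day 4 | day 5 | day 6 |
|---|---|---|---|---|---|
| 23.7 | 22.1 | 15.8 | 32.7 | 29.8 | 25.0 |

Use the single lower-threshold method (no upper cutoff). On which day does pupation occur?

Daily DD above 13.2 °C: 10.5, 8.9, 2.6, 19.5, 16.6, 11.8.
Cumulative: 10.5, 19.4, 22.0, 41.5, 58.1, 69.9.
The total first reaches 45 DD on day 5.

day 5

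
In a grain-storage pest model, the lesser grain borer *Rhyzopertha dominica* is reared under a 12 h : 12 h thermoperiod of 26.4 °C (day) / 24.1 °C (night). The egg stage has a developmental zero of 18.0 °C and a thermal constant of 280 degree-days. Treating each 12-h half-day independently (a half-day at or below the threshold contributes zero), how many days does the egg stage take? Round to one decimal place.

38.6 days

Day half: max(0, 26.4 − 18.0) × 0.5 = 8.4 × 0.5 = 4.20 DD.
Night half: max(0, 24.1 − 18.0) × 0.5 = 6.1 × 0.5 = 3.05 DD.
Per 24 h: 7.25 DD/day.
Duration = 280 / 7.25 = 38.621 ≈ 38.6 days.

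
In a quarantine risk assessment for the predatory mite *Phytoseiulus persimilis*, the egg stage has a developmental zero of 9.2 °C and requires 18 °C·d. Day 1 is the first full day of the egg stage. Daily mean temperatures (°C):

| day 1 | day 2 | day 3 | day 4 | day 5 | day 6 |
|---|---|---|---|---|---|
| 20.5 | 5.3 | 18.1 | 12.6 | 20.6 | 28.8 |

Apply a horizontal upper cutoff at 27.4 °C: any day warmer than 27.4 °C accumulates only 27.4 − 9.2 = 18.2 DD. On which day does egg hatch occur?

day 3

Daily DD above 9.2 °C (capped at 18.2): 11.3, 0.0, 8.9, 3.4, 11.4, 18.2.
Cumulative: 11.3, 11.3, 20.2, 23.6, 35.0, 53.2.
The total first reaches 18 DD on day 3.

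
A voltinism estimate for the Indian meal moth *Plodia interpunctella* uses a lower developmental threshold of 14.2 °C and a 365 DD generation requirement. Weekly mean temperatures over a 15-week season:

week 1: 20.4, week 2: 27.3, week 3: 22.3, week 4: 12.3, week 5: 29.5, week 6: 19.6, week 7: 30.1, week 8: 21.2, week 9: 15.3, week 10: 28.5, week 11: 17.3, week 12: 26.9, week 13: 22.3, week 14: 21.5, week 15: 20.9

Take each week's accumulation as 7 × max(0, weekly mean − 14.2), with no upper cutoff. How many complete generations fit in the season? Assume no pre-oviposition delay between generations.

Weekly DD (7 × max(0, T̄ − 14.2)): 43.4, 91.7, 56.7, 0.0, 107.1, 37.8, 111.3, 49.0, 7.7, 100.1, 21.7, 88.9, 56.7, 51.1, 46.9.
Season total = 870.1 DD.
Complete generations = ⌊870.1 / 365⌋ = 2.

2 generations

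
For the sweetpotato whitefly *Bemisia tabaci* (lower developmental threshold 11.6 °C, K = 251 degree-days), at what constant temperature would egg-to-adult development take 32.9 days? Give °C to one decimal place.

19.2 °C

Required daily accumulation = 251 / 32.9 = 7.629 DD/day.
T = T_base + 7.629 = 11.6 + 7.629 = 19.229 ≈ 19.2 °C.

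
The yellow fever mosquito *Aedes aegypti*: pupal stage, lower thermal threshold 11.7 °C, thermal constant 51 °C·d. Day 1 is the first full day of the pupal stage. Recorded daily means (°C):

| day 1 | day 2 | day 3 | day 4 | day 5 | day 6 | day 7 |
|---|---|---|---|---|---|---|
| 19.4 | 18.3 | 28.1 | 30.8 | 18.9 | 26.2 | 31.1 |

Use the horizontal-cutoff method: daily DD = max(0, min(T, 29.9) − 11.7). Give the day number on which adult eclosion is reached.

day 5

Daily DD above 11.7 °C (capped at 18.2): 7.7, 6.6, 16.4, 18.2, 7.2, 14.5, 18.2.
Cumulative: 7.7, 14.3, 30.7, 48.9, 56.1, 70.6, 88.8.
The total first reaches 51 DD on day 5.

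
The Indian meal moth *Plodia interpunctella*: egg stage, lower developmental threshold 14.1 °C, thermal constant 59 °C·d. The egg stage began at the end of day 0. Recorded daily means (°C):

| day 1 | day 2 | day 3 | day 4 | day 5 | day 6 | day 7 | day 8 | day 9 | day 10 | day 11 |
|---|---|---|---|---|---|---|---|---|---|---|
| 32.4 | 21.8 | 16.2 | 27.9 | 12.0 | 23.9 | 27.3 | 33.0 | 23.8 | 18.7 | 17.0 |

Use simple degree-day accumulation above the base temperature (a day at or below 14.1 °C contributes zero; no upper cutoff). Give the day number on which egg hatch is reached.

Daily DD above 14.1 °C: 18.3, 7.7, 2.1, 13.8, 0.0, 9.8, 13.2, 18.9, 9.7, 4.6, 2.9.
Cumulative: 18.3, 26.0, 28.1, 41.9, 41.9, 51.7, 64.9, 83.8, 93.5, 98.1, 101.0.
The total first reaches 59 DD on day 7.

day 7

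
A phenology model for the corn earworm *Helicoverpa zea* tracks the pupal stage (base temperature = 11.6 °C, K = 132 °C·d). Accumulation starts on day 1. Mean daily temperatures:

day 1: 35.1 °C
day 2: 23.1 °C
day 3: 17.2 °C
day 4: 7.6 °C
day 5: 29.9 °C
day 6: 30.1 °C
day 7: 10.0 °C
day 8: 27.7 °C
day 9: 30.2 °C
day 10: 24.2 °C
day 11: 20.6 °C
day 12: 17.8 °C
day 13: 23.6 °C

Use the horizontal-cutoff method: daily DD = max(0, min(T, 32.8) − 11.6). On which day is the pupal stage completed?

day 12

Daily DD above 11.6 °C (capped at 21.2): 21.2, 11.5, 5.6, 0.0, 18.3, 18.5, 0.0, 16.1, 18.6, 12.6, 9.0, 6.2, 12.0.
Cumulative: 21.2, 32.7, 38.3, 38.3, 56.6, 75.1, 75.1, 91.2, 109.8, 122.4, 131.4, 137.6, 149.6.
The total first reaches 132 DD on day 12.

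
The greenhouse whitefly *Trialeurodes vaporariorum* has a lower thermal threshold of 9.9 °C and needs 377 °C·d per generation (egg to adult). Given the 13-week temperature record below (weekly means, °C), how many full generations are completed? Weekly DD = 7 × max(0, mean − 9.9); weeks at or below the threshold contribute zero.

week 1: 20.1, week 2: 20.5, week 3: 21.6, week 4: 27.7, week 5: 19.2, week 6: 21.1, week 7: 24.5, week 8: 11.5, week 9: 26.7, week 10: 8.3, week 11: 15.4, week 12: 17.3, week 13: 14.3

2 generations

Weekly DD (7 × max(0, T̄ − 9.9)): 71.4, 74.2, 81.9, 124.6, 65.1, 78.4, 102.2, 11.2, 117.6, 0.0, 38.5, 51.8, 30.8.
Season total = 847.7 DD.
Complete generations = ⌊847.7 / 377⌋ = 2.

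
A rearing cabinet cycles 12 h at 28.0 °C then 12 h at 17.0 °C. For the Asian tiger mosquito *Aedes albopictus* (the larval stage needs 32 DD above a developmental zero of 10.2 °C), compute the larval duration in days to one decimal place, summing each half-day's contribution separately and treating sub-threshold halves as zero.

Day half: max(0, 28.0 − 10.2) × 0.5 = 17.8 × 0.5 = 8.90 DD.
Night half: max(0, 17.0 − 10.2) × 0.5 = 6.8 × 0.5 = 3.40 DD.
Per 24 h: 12.30 DD/day.
Duration = 32 / 12.30 = 2.602 ≈ 2.6 days.

2.6 days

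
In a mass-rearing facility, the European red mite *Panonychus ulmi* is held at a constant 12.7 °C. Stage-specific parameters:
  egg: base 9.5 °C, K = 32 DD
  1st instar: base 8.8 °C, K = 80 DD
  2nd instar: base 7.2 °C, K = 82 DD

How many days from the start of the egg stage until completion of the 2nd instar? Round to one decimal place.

egg: 32 / (12.7 − 9.5) = 32 / 3.2 = 10.000 d.
1st instar: 80 / (12.7 − 8.8) = 80 / 3.9 = 20.513 d.
2nd instar: 82 / (12.7 − 7.2) = 82 / 5.5 = 14.909 d.
Sum = 45.422 ≈ 45.4 days.

45.4 days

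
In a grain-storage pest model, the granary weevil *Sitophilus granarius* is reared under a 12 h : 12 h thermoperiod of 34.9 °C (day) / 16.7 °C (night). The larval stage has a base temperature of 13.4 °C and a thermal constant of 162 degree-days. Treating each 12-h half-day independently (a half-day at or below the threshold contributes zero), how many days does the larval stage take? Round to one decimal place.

Day half: max(0, 34.9 − 13.4) × 0.5 = 21.5 × 0.5 = 10.75 DD.
Night half: max(0, 16.7 − 13.4) × 0.5 = 3.3 × 0.5 = 1.65 DD.
Per 24 h: 12.40 DD/day.
Duration = 162 / 12.40 = 13.065 ≈ 13.1 days.

13.1 days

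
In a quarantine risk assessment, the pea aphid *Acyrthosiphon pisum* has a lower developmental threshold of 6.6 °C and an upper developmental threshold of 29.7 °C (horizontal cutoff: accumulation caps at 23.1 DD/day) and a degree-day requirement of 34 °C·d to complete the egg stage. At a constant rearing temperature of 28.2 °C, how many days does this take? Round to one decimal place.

Daily accumulation = 28.2 − 6.6 = 21.6 DD/day.
Duration = 34 / 21.6 = 1.574 ≈ 1.6 days.

1.6 days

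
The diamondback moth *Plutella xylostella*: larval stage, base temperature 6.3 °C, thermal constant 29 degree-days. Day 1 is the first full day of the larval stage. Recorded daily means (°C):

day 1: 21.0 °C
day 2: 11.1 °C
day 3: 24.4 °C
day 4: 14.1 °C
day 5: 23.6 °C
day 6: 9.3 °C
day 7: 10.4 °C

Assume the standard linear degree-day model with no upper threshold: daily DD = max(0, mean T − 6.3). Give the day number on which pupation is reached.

day 3

Daily DD above 6.3 °C: 14.7, 4.8, 18.1, 7.8, 17.3, 3.0, 4.1.
Cumulative: 14.7, 19.5, 37.6, 45.4, 62.7, 65.7, 69.8.
The total first reaches 29 DD on day 3.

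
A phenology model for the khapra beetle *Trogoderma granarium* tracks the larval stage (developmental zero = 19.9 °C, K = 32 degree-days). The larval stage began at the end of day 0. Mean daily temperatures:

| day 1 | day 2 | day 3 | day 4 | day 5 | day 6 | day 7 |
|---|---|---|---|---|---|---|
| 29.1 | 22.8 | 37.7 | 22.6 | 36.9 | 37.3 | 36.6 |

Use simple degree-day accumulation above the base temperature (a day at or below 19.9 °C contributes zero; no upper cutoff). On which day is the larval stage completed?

Daily DD above 19.9 °C: 9.2, 2.9, 17.8, 2.7, 17.0, 17.4, 16.7.
Cumulative: 9.2, 12.1, 29.9, 32.6, 49.6, 67.0, 83.7.
The total first reaches 32 DD on day 4.

day 4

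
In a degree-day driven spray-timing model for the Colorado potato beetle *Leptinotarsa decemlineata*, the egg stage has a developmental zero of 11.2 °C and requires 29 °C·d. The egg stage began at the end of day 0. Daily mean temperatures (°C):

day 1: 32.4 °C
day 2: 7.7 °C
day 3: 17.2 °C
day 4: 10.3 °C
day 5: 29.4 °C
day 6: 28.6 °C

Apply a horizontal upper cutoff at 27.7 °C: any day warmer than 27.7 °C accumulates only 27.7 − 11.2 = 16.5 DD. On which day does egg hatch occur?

Daily DD above 11.2 °C (capped at 16.5): 16.5, 0.0, 6.0, 0.0, 16.5, 16.5.
Cumulative: 16.5, 16.5, 22.5, 22.5, 39.0, 55.5.
The total first reaches 29 DD on day 5.

day 5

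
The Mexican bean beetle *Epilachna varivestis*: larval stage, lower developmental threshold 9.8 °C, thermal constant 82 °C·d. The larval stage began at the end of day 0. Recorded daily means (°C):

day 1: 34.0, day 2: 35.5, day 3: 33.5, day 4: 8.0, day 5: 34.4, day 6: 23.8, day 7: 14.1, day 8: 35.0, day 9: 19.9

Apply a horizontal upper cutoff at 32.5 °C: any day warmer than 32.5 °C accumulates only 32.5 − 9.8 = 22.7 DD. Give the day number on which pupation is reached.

Daily DD above 9.8 °C (capped at 22.7): 22.7, 22.7, 22.7, 0.0, 22.7, 14.0, 4.3, 22.7, 10.1.
Cumulative: 22.7, 45.4, 68.1, 68.1, 90.8, 104.8, 109.1, 131.8, 141.9.
The total first reaches 82 DD on day 5.

day 5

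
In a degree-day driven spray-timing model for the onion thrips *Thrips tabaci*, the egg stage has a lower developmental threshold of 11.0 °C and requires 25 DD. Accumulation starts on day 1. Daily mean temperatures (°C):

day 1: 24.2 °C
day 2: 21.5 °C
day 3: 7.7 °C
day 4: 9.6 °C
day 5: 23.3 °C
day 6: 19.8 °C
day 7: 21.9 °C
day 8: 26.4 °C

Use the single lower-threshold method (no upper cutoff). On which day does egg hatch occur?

day 5

Daily DD above 11.0 °C: 13.2, 10.5, 0.0, 0.0, 12.3, 8.8, 10.9, 15.4.
Cumulative: 13.2, 23.7, 23.7, 23.7, 36.0, 44.8, 55.7, 71.1.
The total first reaches 25 DD on day 5.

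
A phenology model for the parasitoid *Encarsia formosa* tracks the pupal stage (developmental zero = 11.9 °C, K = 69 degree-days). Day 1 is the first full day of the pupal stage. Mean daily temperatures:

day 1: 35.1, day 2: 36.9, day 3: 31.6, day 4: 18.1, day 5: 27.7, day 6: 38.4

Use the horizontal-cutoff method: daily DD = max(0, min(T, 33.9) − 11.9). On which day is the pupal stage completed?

Daily DD above 11.9 °C (capped at 22.0): 22.0, 22.0, 19.7, 6.2, 15.8, 22.0.
Cumulative: 22.0, 44.0, 63.7, 69.9, 85.7, 107.7.
The total first reaches 69 DD on day 4.

day 4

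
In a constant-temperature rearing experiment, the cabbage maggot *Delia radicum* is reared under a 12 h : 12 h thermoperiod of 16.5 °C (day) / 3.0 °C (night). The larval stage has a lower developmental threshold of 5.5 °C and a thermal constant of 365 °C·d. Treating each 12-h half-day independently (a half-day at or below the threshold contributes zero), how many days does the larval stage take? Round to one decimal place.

Day half: max(0, 16.5 − 5.5) × 0.5 = 11.0 × 0.5 = 5.50 DD.
Night half: max(0, 3.0 − 5.5) × 0.5 = 0.0 × 0.5 = 0.00 DD.
Per 24 h: 5.50 DD/day.
Duration = 365 / 5.50 = 66.364 ≈ 66.4 days.

66.4 days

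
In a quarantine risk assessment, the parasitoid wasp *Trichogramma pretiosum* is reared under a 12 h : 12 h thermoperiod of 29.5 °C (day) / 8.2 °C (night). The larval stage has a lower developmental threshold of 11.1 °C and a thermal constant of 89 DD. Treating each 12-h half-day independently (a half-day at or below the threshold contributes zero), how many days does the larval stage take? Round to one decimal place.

9.7 days

Day half: max(0, 29.5 − 11.1) × 0.5 = 18.4 × 0.5 = 9.20 DD.
Night half: max(0, 8.2 − 11.1) × 0.5 = 0.0 × 0.5 = 0.00 DD.
Per 24 h: 9.20 DD/day.
Duration = 89 / 9.20 = 9.674 ≈ 9.7 days.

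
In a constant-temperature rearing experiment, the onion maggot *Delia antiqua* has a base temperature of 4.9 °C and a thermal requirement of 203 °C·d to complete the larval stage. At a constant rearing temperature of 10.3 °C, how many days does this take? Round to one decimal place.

37.6 days

Daily accumulation = 10.3 − 4.9 = 5.4 DD/day.
Duration = 203 / 5.4 = 37.593 ≈ 37.6 days.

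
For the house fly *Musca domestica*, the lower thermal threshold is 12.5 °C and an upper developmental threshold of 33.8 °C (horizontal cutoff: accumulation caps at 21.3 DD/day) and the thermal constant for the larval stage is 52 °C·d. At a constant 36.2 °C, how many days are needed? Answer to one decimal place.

Temperature 36.2 °C exceeds the upper threshold, so daily accumulation caps at 33.8 − 12.5 = 21.3 DD/day.
Duration = 52 / 21.3 = 2.441 ≈ 2.4 days.

2.4 days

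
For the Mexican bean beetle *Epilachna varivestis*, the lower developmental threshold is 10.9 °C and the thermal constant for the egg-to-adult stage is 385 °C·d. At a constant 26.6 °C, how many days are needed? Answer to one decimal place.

24.5 days

Daily accumulation = 26.6 − 10.9 = 15.7 DD/day.
Duration = 385 / 15.7 = 24.522 ≈ 24.5 days.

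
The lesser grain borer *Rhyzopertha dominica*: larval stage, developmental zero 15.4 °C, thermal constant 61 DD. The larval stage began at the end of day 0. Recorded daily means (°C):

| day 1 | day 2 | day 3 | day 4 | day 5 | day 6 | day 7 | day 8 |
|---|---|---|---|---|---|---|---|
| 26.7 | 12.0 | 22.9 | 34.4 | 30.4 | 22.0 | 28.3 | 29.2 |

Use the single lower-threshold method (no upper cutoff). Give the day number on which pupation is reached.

Daily DD above 15.4 °C: 11.3, 0.0, 7.5, 19.0, 15.0, 6.6, 12.9, 13.8.
Cumulative: 11.3, 11.3, 18.8, 37.8, 52.8, 59.4, 72.3, 86.1.
The total first reaches 61 DD on day 7.

day 7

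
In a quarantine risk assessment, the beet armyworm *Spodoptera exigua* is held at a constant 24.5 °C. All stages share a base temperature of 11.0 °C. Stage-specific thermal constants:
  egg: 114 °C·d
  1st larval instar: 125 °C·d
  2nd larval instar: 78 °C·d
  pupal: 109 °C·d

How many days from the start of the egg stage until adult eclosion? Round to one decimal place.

Daily accumulation at 24.5 °C = 24.5 − 11.0 = 13.5 DD/day.
Total K = 114 + 125 + 78 + 109 = 426 DD.
Total duration = 426 / 13.5 = 31.556 ≈ 31.6 days.

31.6 days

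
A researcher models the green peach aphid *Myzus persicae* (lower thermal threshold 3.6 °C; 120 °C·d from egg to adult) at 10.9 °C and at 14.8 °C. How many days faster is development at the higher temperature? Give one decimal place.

At 10.9 °C: 120 / (10.9 − 3.6) = 120 / 7.3 = 16.438 d.
At 14.8 °C: 120 / (14.8 − 3.6) = 120 / 11.2 = 10.714 d.
Difference = |16.438 − 10.714| = 5.724 ≈ 5.7 days.

5.7 days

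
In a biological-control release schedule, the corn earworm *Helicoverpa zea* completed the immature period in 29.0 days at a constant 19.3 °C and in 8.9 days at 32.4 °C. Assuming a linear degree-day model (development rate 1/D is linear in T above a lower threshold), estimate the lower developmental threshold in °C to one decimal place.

13.5 °C

Equal thermal constants: D₁(T₁ − T_b) = D₂(T₂ − T_b).
29.0·(19.3 − T_b) = 8.9·(32.4 − T_b)
T_b = (29.0·19.3 − 8.9·32.4) / (29.0 − 8.9) = 271.34 / 20.1 = 13.500 °C ≈ 13.5 °C.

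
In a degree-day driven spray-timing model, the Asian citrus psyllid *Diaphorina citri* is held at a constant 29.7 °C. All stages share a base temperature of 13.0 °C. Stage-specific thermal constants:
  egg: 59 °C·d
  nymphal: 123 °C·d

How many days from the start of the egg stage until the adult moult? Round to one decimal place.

10.9 days

Daily accumulation at 29.7 °C = 29.7 − 13.0 = 16.7 DD/day.
Total K = 59 + 123 = 182 DD.
Total duration = 182 / 16.7 = 10.898 ≈ 10.9 days.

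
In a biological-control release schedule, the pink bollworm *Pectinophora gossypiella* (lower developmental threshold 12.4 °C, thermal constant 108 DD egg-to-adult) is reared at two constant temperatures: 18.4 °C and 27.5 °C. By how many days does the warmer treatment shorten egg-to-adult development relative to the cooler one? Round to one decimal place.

10.8 days

At 18.4 °C: 108 / (18.4 − 12.4) = 108 / 6.0 = 18.000 d.
At 27.5 °C: 108 / (27.5 − 12.4) = 108 / 15.1 = 7.152 d.
Difference = |18.000 − 7.152| = 10.848 ≈ 10.8 days.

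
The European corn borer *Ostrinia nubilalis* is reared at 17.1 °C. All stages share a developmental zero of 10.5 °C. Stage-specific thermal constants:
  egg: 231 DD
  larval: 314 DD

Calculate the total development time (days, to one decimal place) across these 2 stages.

Daily accumulation at 17.1 °C = 17.1 − 10.5 = 6.6 DD/day.
Total K = 231 + 314 = 545 DD.
Total duration = 545 / 6.6 = 82.576 ≈ 82.6 days.

82.6 days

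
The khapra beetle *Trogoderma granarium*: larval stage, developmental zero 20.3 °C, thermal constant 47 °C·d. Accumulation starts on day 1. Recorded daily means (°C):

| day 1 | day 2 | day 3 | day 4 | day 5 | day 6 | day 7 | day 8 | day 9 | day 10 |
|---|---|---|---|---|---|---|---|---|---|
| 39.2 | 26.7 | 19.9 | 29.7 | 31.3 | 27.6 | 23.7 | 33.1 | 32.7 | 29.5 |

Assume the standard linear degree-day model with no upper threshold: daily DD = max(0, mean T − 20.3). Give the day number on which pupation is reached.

day 6

Daily DD above 20.3 °C: 18.9, 6.4, 0.0, 9.4, 11.0, 7.3, 3.4, 12.8, 12.4, 9.2.
Cumulative: 18.9, 25.3, 25.3, 34.7, 45.7, 53.0, 56.4, 69.2, 81.6, 90.8.
The total first reaches 47 DD on day 6.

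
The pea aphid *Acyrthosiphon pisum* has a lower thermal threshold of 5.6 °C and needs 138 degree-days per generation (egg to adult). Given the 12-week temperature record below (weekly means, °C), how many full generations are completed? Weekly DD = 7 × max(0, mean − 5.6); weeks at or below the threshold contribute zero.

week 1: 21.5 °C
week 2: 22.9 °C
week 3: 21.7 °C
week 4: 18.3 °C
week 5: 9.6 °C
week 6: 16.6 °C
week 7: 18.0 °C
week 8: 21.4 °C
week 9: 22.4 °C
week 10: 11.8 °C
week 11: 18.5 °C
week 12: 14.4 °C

Weekly DD (7 × max(0, T̄ − 5.6)): 111.3, 121.1, 112.7, 88.9, 28.0, 77.0, 86.8, 110.6, 117.6, 43.4, 90.3, 61.6.
Season total = 1049.3 DD.
Complete generations = ⌊1049.3 / 138⌋ = 7.

7 generations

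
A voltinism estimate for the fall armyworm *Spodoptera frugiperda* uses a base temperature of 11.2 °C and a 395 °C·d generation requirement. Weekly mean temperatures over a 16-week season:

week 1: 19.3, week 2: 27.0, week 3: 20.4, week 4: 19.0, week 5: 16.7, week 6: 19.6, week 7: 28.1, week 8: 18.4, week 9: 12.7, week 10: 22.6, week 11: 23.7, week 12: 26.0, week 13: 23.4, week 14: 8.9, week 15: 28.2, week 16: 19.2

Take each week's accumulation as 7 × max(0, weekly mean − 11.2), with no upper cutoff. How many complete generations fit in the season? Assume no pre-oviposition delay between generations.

Weekly DD (7 × max(0, T̄ − 11.2)): 56.7, 110.6, 64.4, 54.6, 38.5, 58.8, 118.3, 50.4, 10.5, 79.8, 87.5, 103.6, 85.4, 0.0, 119.0, 56.0.
Season total = 1094.1 DD.
Complete generations = ⌊1094.1 / 395⌋ = 2.

2 generations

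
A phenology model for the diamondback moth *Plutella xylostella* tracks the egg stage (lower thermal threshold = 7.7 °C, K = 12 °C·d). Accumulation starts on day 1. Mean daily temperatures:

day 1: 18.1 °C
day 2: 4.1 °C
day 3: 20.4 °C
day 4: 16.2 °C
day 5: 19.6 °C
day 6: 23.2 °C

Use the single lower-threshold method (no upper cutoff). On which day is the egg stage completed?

Daily DD above 7.7 °C: 10.4, 0.0, 12.7, 8.5, 11.9, 15.5.
Cumulative: 10.4, 10.4, 23.1, 31.6, 43.5, 59.0.
The total first reaches 12 DD on day 3.

day 3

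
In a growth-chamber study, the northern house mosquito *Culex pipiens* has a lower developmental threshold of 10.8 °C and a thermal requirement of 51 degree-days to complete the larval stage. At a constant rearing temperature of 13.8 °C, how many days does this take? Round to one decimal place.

Daily accumulation = 13.8 − 10.8 = 3.0 DD/day.
Duration = 51 / 3.0 = 17.000 ≈ 17.0 days.

17.0 days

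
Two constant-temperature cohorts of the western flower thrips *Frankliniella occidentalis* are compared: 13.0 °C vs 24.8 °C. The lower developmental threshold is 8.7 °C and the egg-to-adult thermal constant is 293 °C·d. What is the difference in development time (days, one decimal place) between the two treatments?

At 13.0 °C: 293 / (13.0 − 8.7) = 293 / 4.3 = 68.140 d.
At 24.8 °C: 293 / (24.8 − 8.7) = 293 / 16.1 = 18.199 d.
Difference = |68.140 − 18.199| = 49.941 ≈ 49.9 days.

49.9 days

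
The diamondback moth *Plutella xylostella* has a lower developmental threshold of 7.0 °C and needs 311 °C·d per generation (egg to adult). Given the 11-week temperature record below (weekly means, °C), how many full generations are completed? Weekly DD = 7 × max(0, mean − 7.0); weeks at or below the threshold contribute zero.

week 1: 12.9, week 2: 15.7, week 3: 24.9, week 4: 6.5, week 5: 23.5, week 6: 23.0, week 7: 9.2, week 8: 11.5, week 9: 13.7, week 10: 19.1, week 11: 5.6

Weekly DD (7 × max(0, T̄ − 7.0)): 41.3, 60.9, 125.3, 0.0, 115.5, 112.0, 15.4, 31.5, 46.9, 84.7, 0.0.
Season total = 633.5 DD.
Complete generations = ⌊633.5 / 311⌋ = 2.

2 generations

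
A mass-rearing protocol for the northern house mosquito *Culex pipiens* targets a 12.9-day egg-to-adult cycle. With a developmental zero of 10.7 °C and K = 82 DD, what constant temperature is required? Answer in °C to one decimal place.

17.1 °C

Required daily accumulation = 82 / 12.9 = 6.357 DD/day.
T = T_base + 6.357 = 10.7 + 6.357 = 17.057 ≈ 17.1 °C.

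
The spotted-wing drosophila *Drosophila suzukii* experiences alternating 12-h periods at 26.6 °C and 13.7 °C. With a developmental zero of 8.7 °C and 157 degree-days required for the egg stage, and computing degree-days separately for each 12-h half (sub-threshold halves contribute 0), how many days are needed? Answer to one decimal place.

13.7 days

Day half: max(0, 26.6 − 8.7) × 0.5 = 17.9 × 0.5 = 8.95 DD.
Night half: max(0, 13.7 − 8.7) × 0.5 = 5.0 × 0.5 = 2.50 DD.
Per 24 h: 11.45 DD/day.
Duration = 157 / 11.45 = 13.712 ≈ 13.7 days.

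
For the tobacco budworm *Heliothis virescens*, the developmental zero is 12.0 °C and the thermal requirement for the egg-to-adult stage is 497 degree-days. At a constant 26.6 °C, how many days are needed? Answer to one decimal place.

Daily accumulation = 26.6 − 12.0 = 14.6 DD/day.
Duration = 497 / 14.6 = 34.041 ≈ 34.0 days.

34.0 days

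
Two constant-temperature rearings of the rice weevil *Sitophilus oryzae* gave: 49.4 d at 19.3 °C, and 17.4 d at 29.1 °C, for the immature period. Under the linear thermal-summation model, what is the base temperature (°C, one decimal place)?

14.0 °C

Linear rate model ⇒ the product D·(T − T_b) is constant across temperatures.
49.4·(19.3 − T_b) = 17.4·(29.1 − T_b)
T_b = (49.4·19.3 − 17.4·29.1) / (49.4 − 17.4) = 447.08 / 32.0 = 13.971 °C ≈ 14.0 °C.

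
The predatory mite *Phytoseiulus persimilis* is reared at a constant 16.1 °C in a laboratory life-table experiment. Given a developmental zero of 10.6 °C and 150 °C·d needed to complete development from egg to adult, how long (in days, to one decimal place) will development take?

27.3 days

Daily accumulation = 16.1 − 10.6 = 5.5 DD/day.
Duration = 150 / 5.5 = 27.273 ≈ 27.3 days.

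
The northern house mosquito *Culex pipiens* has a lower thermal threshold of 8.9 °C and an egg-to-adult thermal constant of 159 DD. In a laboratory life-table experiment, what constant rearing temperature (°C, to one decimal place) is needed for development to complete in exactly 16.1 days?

Required daily accumulation = 159 / 16.1 = 9.876 DD/day.
T = T_base + 9.876 = 8.9 + 9.876 = 18.776 ≈ 18.8 °C.

18.8 °C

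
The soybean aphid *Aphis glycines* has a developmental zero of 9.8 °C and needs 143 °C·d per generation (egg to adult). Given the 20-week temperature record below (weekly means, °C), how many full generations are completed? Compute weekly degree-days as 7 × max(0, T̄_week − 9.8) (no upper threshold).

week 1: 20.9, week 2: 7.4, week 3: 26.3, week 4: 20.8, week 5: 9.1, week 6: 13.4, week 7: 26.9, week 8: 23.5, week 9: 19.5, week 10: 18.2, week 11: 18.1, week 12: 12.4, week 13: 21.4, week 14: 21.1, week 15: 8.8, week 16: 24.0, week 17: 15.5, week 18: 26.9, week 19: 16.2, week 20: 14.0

Weekly DD (7 × max(0, T̄ − 9.8)): 77.7, 0.0, 115.5, 77.0, 0.0, 25.2, 119.7, 95.9, 67.9, 58.8, 58.1, 18.2, 81.2, 79.1, 0.0, 99.4, 39.9, 119.7, 44.8, 29.4.
Season total = 1207.5 DD.
Complete generations = ⌊1207.5 / 143⌋ = 8.

8 generations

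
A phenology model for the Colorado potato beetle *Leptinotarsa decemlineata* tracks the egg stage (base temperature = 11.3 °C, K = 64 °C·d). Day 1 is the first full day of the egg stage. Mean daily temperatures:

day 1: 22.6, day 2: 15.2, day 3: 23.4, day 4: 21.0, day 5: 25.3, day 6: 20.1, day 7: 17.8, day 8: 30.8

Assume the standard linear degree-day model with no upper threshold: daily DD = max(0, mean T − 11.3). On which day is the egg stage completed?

Daily DD above 11.3 °C: 11.3, 3.9, 12.1, 9.7, 14.0, 8.8, 6.5, 19.5.
Cumulative: 11.3, 15.2, 27.3, 37.0, 51.0, 59.8, 66.3, 85.8.
The total first reaches 64 DD on day 7.

day 7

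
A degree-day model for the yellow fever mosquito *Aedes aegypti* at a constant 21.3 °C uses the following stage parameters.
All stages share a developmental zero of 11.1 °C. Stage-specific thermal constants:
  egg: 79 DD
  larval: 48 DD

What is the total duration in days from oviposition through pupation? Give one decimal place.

12.5 days

Daily accumulation at 21.3 °C = 21.3 − 11.1 = 10.2 DD/day.
Total K = 79 + 48 = 127 DD.
Total duration = 127 / 10.2 = 12.451 ≈ 12.5 days.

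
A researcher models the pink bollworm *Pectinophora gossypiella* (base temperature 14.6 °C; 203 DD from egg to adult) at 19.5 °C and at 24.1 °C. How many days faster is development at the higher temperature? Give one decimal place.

At 19.5 °C: 203 / (19.5 − 14.6) = 203 / 4.9 = 41.429 d.
At 24.1 °C: 203 / (24.1 − 14.6) = 203 / 9.5 = 21.368 d.
Difference = |41.429 − 21.368| = 20.060 ≈ 20.1 days.

20.1 days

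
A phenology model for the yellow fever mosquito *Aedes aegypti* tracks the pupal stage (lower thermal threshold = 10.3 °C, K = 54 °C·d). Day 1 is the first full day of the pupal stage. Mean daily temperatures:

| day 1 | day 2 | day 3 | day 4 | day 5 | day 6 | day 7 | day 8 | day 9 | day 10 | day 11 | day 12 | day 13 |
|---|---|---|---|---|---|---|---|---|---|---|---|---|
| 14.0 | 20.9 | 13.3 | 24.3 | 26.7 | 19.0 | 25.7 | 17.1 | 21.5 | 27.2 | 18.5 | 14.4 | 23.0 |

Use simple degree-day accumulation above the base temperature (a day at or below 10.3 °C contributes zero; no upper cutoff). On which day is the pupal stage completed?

day 6

Daily DD above 10.3 °C: 3.7, 10.6, 3.0, 14.0, 16.4, 8.7, 15.4, 6.8, 11.2, 16.9, 8.2, 4.1, 12.7.
Cumulative: 3.7, 14.3, 17.3, 31.3, 47.7, 56.4, 71.8, 78.6, 89.8, 106.7, 114.9, 119.0, 131.7.
The total first reaches 54 DD on day 6.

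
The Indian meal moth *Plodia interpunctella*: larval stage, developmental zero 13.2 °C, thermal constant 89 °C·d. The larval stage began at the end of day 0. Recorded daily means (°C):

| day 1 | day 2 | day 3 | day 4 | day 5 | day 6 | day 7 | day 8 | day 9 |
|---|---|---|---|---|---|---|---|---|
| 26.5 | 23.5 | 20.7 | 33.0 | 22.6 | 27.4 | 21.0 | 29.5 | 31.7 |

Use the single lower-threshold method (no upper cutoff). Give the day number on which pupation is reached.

day 8

Daily DD above 13.2 °C: 13.3, 10.3, 7.5, 19.8, 9.4, 14.2, 7.8, 16.3, 18.5.
Cumulative: 13.3, 23.6, 31.1, 50.9, 60.3, 74.5, 82.3, 98.6, 117.1.
The total first reaches 89 DD on day 8.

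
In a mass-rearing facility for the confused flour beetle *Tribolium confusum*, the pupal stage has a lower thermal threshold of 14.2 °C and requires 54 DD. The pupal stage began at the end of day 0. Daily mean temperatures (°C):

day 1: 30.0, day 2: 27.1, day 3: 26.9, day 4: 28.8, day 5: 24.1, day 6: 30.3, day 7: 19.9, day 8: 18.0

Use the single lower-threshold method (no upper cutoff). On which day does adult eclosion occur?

day 4

Daily DD above 14.2 °C: 15.8, 12.9, 12.7, 14.6, 9.9, 16.1, 5.7, 3.8.
Cumulative: 15.8, 28.7, 41.4, 56.0, 65.9, 82.0, 87.7, 91.5.
The total first reaches 54 DD on day 4.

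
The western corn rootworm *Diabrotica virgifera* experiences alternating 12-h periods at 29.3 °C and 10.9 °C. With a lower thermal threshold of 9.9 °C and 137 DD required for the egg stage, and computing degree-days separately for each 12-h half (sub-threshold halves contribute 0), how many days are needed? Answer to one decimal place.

13.4 days

Day half: max(0, 29.3 − 9.9) × 0.5 = 19.4 × 0.5 = 9.70 DD.
Night half: max(0, 10.9 − 9.9) × 0.5 = 1.0 × 0.5 = 0.50 DD.
Per 24 h: 10.20 DD/day.
Duration = 137 / 10.20 = 13.431 ≈ 13.4 days.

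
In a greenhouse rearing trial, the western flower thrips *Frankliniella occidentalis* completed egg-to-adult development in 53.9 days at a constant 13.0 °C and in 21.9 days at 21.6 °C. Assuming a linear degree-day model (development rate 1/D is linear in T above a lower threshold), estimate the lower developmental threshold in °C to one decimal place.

7.1 °C

Under the model K = D·(T − T_b), so D₁·(T₁ − T_b) = D₂·(T₂ − T_b).
53.9·(13.0 − T_b) = 21.9·(21.6 − T_b)
T_b = (53.9·13.0 − 21.9·21.6) / (53.9 − 21.9) = 227.66 / 32.0 = 7.114 °C ≈ 7.1 °C.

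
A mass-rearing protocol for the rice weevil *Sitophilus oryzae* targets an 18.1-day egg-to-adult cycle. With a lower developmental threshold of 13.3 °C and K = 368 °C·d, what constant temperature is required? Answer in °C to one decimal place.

Required daily accumulation = 368 / 18.1 = 20.331 DD/day.
T = T_base + 20.331 = 13.3 + 20.331 = 33.631 ≈ 33.6 °C.

33.6 °C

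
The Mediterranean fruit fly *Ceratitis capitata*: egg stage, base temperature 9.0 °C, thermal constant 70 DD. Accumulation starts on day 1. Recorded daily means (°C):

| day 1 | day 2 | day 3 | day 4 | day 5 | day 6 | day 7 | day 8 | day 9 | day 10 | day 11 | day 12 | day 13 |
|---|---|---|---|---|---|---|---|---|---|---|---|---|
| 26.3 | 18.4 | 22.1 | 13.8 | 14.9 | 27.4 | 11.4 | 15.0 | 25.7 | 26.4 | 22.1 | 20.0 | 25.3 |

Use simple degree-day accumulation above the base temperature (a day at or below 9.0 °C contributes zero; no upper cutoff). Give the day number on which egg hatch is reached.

day 7

Daily DD above 9.0 °C: 17.3, 9.4, 13.1, 4.8, 5.9, 18.4, 2.4, 6.0, 16.7, 17.4, 13.1, 11.0, 16.3.
Cumulative: 17.3, 26.7, 39.8, 44.6, 50.5, 68.9, 71.3, 77.3, 94.0, 111.4, 124.5, 135.5, 151.8.
The total first reaches 70 DD on day 7.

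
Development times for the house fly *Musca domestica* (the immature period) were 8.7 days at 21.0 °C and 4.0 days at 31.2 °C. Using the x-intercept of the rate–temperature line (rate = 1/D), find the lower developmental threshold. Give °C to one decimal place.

Under the model K = D·(T − T_b), so D₁·(T₁ − T_b) = D₂·(T₂ − T_b).
8.7·(21.0 − T_b) = 4.0·(31.2 − T_b)
T_b = (8.7·21.0 − 4.0·31.2) / (8.7 − 4.0) = 57.90 / 4.7 = 12.319 °C ≈ 12.3 °C.

12.3 °C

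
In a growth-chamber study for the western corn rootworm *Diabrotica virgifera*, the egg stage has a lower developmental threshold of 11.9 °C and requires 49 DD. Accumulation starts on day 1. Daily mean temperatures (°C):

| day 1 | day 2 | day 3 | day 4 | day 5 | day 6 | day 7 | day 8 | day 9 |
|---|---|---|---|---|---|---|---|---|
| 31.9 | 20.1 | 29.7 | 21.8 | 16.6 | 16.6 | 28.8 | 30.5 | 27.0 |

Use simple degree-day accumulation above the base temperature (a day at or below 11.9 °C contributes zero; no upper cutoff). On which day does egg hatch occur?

day 4

Daily DD above 11.9 °C: 20.0, 8.2, 17.8, 9.9, 4.7, 4.7, 16.9, 18.6, 15.1.
Cumulative: 20.0, 28.2, 46.0, 55.9, 60.6, 65.3, 82.2, 100.8, 115.9.
The total first reaches 49 DD on day 4.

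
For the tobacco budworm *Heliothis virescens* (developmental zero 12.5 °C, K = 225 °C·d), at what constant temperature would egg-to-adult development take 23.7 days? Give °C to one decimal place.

Required daily accumulation = 225 / 23.7 = 9.494 DD/day.
T = T_base + 9.494 = 12.5 + 9.494 = 21.994 ≈ 22.0 °C.

22.0 °C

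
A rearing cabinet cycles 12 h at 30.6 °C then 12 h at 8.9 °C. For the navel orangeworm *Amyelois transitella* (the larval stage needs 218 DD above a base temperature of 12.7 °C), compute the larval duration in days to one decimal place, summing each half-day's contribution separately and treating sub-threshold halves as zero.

24.4 days

Day half: max(0, 30.6 − 12.7) × 0.5 = 17.9 × 0.5 = 8.95 DD.
Night half: max(0, 8.9 − 12.7) × 0.5 = 0.0 × 0.5 = 0.00 DD.
Per 24 h: 8.95 DD/day.
Duration = 218 / 8.95 = 24.358 ≈ 24.4 days.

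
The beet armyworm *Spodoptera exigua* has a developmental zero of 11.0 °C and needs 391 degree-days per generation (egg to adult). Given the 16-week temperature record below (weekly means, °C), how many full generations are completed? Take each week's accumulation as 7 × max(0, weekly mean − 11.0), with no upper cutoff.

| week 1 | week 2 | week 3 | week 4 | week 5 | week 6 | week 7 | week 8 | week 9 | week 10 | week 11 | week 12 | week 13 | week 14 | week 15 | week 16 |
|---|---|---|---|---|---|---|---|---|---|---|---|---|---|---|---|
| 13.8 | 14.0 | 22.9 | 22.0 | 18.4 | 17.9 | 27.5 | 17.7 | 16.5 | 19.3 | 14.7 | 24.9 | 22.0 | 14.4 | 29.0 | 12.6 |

2 generations

Weekly DD (7 × max(0, T̄ − 11.0)): 19.6, 21.0, 83.3, 77.0, 51.8, 48.3, 115.5, 46.9, 38.5, 58.1, 25.9, 97.3, 77.0, 23.8, 126.0, 11.2.
Season total = 921.2 DD.
Complete generations = ⌊921.2 / 391⌋ = 2.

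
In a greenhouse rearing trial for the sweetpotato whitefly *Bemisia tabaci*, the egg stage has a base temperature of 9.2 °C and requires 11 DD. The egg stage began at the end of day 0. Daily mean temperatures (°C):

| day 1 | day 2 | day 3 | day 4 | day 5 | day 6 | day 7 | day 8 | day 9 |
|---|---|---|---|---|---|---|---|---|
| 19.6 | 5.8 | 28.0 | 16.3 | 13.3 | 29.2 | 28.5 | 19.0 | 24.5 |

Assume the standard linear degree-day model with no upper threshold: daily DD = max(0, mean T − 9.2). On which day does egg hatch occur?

day 3

Daily DD above 9.2 °C: 10.4, 0.0, 18.8, 7.1, 4.1, 20.0, 19.3, 9.8, 15.3.
Cumulative: 10.4, 10.4, 29.2, 36.3, 40.4, 60.4, 79.7, 89.5, 104.8.
The total first reaches 11 DD on day 3.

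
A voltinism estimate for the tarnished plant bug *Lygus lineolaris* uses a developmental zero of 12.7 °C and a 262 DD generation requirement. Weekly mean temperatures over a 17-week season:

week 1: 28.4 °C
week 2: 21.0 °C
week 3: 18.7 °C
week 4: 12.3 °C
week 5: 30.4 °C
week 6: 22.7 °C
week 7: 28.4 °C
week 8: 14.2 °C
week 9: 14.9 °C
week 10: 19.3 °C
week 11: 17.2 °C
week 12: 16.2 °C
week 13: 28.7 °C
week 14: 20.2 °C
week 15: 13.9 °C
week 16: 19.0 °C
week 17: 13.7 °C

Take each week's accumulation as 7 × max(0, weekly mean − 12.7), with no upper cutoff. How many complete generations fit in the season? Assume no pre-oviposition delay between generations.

Weekly DD (7 × max(0, T̄ − 12.7)): 109.9, 58.1, 42.0, 0.0, 123.9, 70.0, 109.9, 10.5, 15.4, 46.2, 31.5, 24.5, 112.0, 52.5, 8.4, 44.1, 7.0.
Season total = 865.9 DD.
Complete generations = ⌊865.9 / 262⌋ = 3.

3 generations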